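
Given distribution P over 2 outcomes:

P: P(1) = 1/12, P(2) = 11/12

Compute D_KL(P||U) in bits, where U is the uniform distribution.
0.5862 bits

U(i) = 1/2 for all i

D_KL(P||U) = Σ P(x) log₂(P(x) / (1/2))
           = Σ P(x) log₂(P(x)) + log₂(2)
           = log₂(2) - H(P)

H(P) = -Σ P(x) log₂(P(x)):
  -P(1)·log₂(P(1)) = -(1/12)·log₂(1/12) = 0.29875
  -P(2)·log₂(P(2)) = -(11/12)·log₂(11/12) = 0.11507
H(P) = 0.29875 + 0.11507 = 0.41382 bits

log₂(2) = 1.00000 bits

D_KL(P||U) = 1.00000 - 0.41382 = 0.58618 ≈ 0.5862 bits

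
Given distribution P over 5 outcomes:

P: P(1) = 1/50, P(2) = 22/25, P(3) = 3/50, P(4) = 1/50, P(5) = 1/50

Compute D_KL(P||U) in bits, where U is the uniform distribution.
1.5775 bits

U(i) = 1/5 for all i

D_KL(P||U) = Σ P(x) log₂(P(x) / (1/5))
           = Σ P(x) log₂(P(x)) + log₂(5)
           = log₂(5) - H(P)

H(P) = -Σ P(x) log₂(P(x)):
  -P(1)·log₂(P(1)) = -(1/50)·log₂(1/50) = 0.11288
  -P(2)·log₂(P(2)) = -(22/25)·log₂(22/25) = 0.16229
  -P(3)·log₂(P(3)) = -(3/50)·log₂(3/50) = 0.24353
  -P(4)·log₂(P(4)) = -(1/50)·log₂(1/50) = 0.11288
  -P(5)·log₂(P(5)) = -(1/50)·log₂(1/50) = 0.11288
H(P) = 0.11288 + 0.16229 + 0.24353 + 0.11288 + 0.11288 = 0.74446 bits

log₂(5) = 2.32193 bits

D_KL(P||U) = 2.32193 - 0.74446 = 1.57747 ≈ 1.5775 bits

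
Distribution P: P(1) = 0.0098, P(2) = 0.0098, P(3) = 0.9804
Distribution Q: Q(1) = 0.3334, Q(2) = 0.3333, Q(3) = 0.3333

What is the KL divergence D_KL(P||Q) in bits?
1.4263 bits

D_KL(P||Q) = Σ P(x) log₂(P(x)/Q(x))

Computing term by term:
  P(1)·log₂(P(1)/Q(1)) = 0.0098·log₂(0.0098/0.3334) = -0.04987
  P(2)·log₂(P(2)/Q(2)) = 0.0098·log₂(0.0098/0.3333) = -0.04986
  P(3)·log₂(P(3)/Q(3)) = 0.9804·log₂(0.9804/0.3333) = 1.52604

D_KL(P||Q) = -0.04987 - 0.04986 + 1.52604 = 1.42631 ≈ 1.4263 bits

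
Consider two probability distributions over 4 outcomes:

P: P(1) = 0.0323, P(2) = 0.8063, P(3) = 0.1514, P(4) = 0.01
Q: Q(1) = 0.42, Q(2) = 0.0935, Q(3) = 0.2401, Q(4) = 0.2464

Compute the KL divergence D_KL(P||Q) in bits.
2.2397 bits

D_KL(P||Q) = Σ P(x) log₂(P(x)/Q(x))

Computing term by term:
  P(1)·log₂(P(1)/Q(1)) = 0.0323·log₂(0.0323/0.42) = -0.11954
  P(2)·log₂(P(2)/Q(2)) = 0.8063·log₂(0.8063/0.0935) = 2.50620
  P(3)·log₂(P(3)/Q(3)) = 0.1514·log₂(0.1514/0.2401) = -0.10072
  P(4)·log₂(P(4)/Q(4)) = 0.01·log₂(0.01/0.2464) = -0.04623

D_KL(P||Q) = -0.11954 + 2.50620 - 0.10072 - 0.04623 = 2.23971 ≈ 2.2397 bits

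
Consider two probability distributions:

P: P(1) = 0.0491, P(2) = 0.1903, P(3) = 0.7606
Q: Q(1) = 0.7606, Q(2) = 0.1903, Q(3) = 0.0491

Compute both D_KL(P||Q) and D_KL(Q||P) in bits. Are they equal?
D_KL(P||Q) = 2.8128 bits, D_KL(Q||P) = 2.8128 bits. Yes, in this case they are equal (although KL divergence is not symmetric in general).

D_KL(P||Q) = Σ P(x) log₂(P(x)/Q(x))

Computing term by term:
  P(1)·log₂(P(1)/Q(1)) = 0.0491·log₂(0.0491/0.7606) = -0.19411
  P(2)·log₂(P(2)/Q(2)) = 0.1903·log₂(0.1903/0.1903) = 0.00000
  P(3)·log₂(P(3)/Q(3)) = 0.7606·log₂(0.7606/0.0491) = 3.00691

D_KL(P||Q) = -0.19411 + 0.00000 + 3.00691 = 2.81280 ≈ 2.8128 bits

D_KL(Q||P) = Σ Q(x) log₂(Q(x)/P(x))

Computing term by term:
  Q(1)·log₂(Q(1)/P(1)) = 0.7606·log₂(0.7606/0.0491) = 3.00691
  Q(2)·log₂(Q(2)/P(2)) = 0.1903·log₂(0.1903/0.1903) = 0.00000
  Q(3)·log₂(Q(3)/P(3)) = 0.0491·log₂(0.0491/0.7606) = -0.19411

D_KL(Q||P) = 3.00691 + 0.00000 - 0.19411 = 2.81280 ≈ 2.8128 bits

These ARE equal here. Q is P with outcomes relabeled (Q(1) = P(3), Q(3) = P(1)) by a relabeling that is its own inverse, so the two sums contain exactly the same terms in a different order. This is a special case — KL divergence is not symmetric in general: D_KL(P||Q) ≠ D_KL(Q||P) for most P, Q.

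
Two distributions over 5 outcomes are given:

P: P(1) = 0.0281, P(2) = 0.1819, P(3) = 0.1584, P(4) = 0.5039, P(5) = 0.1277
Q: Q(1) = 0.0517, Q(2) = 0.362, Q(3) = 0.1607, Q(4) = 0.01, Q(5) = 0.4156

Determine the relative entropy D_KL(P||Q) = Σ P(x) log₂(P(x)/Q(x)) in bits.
2.4236 bits

D_KL(P||Q) = Σ P(x) log₂(P(x)/Q(x))

Computing term by term:
  P(1)·log₂(P(1)/Q(1)) = 0.0281·log₂(0.0281/0.0517) = -0.02472
  P(2)·log₂(P(2)/Q(2)) = 0.1819·log₂(0.1819/0.362) = -0.18060
  P(3)·log₂(P(3)/Q(3)) = 0.1584·log₂(0.1584/0.1607) = -0.00329
  P(4)·log₂(P(4)/Q(4)) = 0.5039·log₂(0.5039/0.01) = 2.84959
  P(5)·log₂(P(5)/Q(5)) = 0.1277·log₂(0.1277/0.4156) = -0.21740

D_KL(P||Q) = -0.02472 - 0.18060 - 0.00329 + 2.84959 - 0.21740 = 2.42358 ≈ 2.4236 bits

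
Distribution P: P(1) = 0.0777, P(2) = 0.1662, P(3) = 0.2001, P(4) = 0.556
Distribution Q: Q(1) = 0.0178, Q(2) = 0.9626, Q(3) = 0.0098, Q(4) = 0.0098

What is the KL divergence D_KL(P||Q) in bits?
3.8542 bits

D_KL(P||Q) = Σ P(x) log₂(P(x)/Q(x))

Computing term by term:
  P(1)·log₂(P(1)/Q(1)) = 0.0777·log₂(0.0777/0.0178) = 0.16519
  P(2)·log₂(P(2)/Q(2)) = 0.1662·log₂(0.1662/0.9626) = -0.42115
  P(3)·log₂(P(3)/Q(3)) = 0.2001·log₂(0.2001/0.0098) = 0.87079
  P(4)·log₂(P(4)/Q(4)) = 0.556·log₂(0.556/0.0098) = 3.23934

D_KL(P||Q) = 0.16519 - 0.42115 + 0.87079 + 3.23934 = 3.85417 ≈ 3.8542 bits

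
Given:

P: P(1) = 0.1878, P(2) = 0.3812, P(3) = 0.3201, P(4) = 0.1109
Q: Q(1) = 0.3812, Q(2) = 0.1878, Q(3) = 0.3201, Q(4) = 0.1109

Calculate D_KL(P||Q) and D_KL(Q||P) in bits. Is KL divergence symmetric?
D_KL(P||Q) = 0.1975 bits, D_KL(Q||P) = 0.1975 bits. The two values coincide for this particular pair, but no — KL divergence is not symmetric in general.

D_KL(P||Q) = Σ P(x) log₂(P(x)/Q(x))

Computing term by term:
  P(1)·log₂(P(1)/Q(1)) = 0.1878·log₂(0.1878/0.3812) = -0.19181
  P(2)·log₂(P(2)/Q(2)) = 0.3812·log₂(0.3812/0.1878) = 0.38934
  P(3)·log₂(P(3)/Q(3)) = 0.3201·log₂(0.3201/0.3201) = 0.00000
  P(4)·log₂(P(4)/Q(4)) = 0.1109·log₂(0.1109/0.1109) = 0.00000

D_KL(P||Q) = -0.19181 + 0.38934 + 0.00000 + 0.00000 = 0.19753 ≈ 0.1975 bits

D_KL(Q||P) = Σ Q(x) log₂(Q(x)/P(x))

Computing term by term:
  Q(1)·log₂(Q(1)/P(1)) = 0.3812·log₂(0.3812/0.1878) = 0.38934
  Q(2)·log₂(Q(2)/P(2)) = 0.1878·log₂(0.1878/0.3812) = -0.19181
  Q(3)·log₂(Q(3)/P(3)) = 0.3201·log₂(0.3201/0.3201) = 0.00000
  Q(4)·log₂(Q(4)/P(4)) = 0.1109·log₂(0.1109/0.1109) = 0.00000

D_KL(Q||P) = 0.38934 - 0.19181 + 0.00000 + 0.00000 = 0.19753 ≈ 0.1975 bits

These ARE equal here. Q is P with outcomes relabeled (Q(1) = P(2), Q(2) = P(1)) by a relabeling that is its own inverse, so the two sums contain exactly the same terms in a different order. This is a special case — KL divergence is not symmetric in general: D_KL(P||Q) ≠ D_KL(Q||P) for most P, Q.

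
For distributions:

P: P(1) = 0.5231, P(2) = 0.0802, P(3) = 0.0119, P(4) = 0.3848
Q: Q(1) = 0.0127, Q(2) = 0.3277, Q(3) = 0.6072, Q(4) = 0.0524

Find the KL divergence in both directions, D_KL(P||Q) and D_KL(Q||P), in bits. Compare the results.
D_KL(P||Q) = 3.6825 bits, D_KL(Q||P) = 3.8913 bits. D_KL(Q||P) is larger than D_KL(P||Q) by 0.2088 bits; the two directions differ.

D_KL(P||Q) = Σ P(x) log₂(P(x)/Q(x))

Computing term by term:
  P(1)·log₂(P(1)/Q(1)) = 0.5231·log₂(0.5231/0.0127) = 2.80601
  P(2)·log₂(P(2)/Q(2)) = 0.0802·log₂(0.0802/0.3277) = -0.16286
  P(3)·log₂(P(3)/Q(3)) = 0.0119·log₂(0.0119/0.6072) = -0.06751
  P(4)·log₂(P(4)/Q(4)) = 0.3848·log₂(0.3848/0.0524) = 1.10687

D_KL(P||Q) = 2.80601 - 0.16286 - 0.06751 + 1.10687 = 3.68251 ≈ 3.6825 bits

D_KL(Q||P) = Σ Q(x) log₂(Q(x)/P(x))

Computing term by term:
  Q(1)·log₂(Q(1)/P(1)) = 0.0127·log₂(0.0127/0.5231) = -0.06813
  Q(2)·log₂(Q(2)/P(2)) = 0.3277·log₂(0.3277/0.0802) = 0.66546
  Q(3)·log₂(Q(3)/P(3)) = 0.6072·log₂(0.6072/0.0119) = 3.44473
  Q(4)·log₂(Q(4)/P(4)) = 0.0524·log₂(0.0524/0.3848) = -0.15073

D_KL(Q||P) = -0.06813 + 0.66546 + 3.44473 - 0.15073 = 3.89133 ≈ 3.8913 bits

These are NOT equal (difference: 0.2088 bits). KL divergence is asymmetric: D_KL(P||Q) ≠ D_KL(Q||P) in general.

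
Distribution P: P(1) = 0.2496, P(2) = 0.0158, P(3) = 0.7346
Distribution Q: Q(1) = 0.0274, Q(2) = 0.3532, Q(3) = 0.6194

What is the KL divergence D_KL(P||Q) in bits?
0.9055 bits

D_KL(P||Q) = Σ P(x) log₂(P(x)/Q(x))

Computing term by term:
  P(1)·log₂(P(1)/Q(1)) = 0.2496·log₂(0.2496/0.0274) = 0.79557
  P(2)·log₂(P(2)/Q(2)) = 0.0158·log₂(0.0158/0.3532) = -0.07082
  P(3)·log₂(P(3)/Q(3)) = 0.7346·log₂(0.7346/0.6194) = 0.18078

D_KL(P||Q) = 0.79557 - 0.07082 + 0.18078 = 0.90553 ≈ 0.9055 bits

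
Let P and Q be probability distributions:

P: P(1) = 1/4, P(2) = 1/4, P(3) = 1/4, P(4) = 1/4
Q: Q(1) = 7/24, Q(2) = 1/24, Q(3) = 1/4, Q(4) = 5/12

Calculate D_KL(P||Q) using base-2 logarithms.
0.4064 bits

D_KL(P||Q) = Σ P(x) log₂(P(x)/Q(x))

Computing term by term:
  P(1)·log₂(P(1)/Q(1)) = (1/4)·log₂((1/4)/(7/24)) = -0.05560
  P(2)·log₂(P(2)/Q(2)) = (1/4)·log₂((1/4)/(1/24)) = 0.64624
  P(3)·log₂(P(3)/Q(3)) = (1/4)·log₂((1/4)/(1/4)) = 0.00000
  P(4)·log₂(P(4)/Q(4)) = (1/4)·log₂((1/4)/(5/12)) = -0.18424

D_KL(P||Q) = -0.05560 + 0.64624 + 0.00000 - 0.18424 = 0.40640 ≈ 0.4064 bits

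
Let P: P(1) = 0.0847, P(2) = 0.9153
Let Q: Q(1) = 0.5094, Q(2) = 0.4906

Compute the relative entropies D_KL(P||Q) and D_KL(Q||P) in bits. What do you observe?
D_KL(P||Q) = 0.6043 bits, D_KL(Q||P) = 0.8771 bits. The two directions give different values (D_KL(Q||P) exceeds D_KL(P||Q) by 0.2728 bits): KL divergence is asymmetric.

D_KL(P||Q) = Σ P(x) log₂(P(x)/Q(x))

Computing term by term:
  P(1)·log₂(P(1)/Q(1)) = 0.0847·log₂(0.0847/0.5094) = -0.21923
  P(2)·log₂(P(2)/Q(2)) = 0.9153·log₂(0.9153/0.4906) = 0.82349

D_KL(P||Q) = -0.21923 + 0.82349 = 0.60426 ≈ 0.6043 bits

D_KL(Q||P) = Σ Q(x) log₂(Q(x)/P(x))

Computing term by term:
  Q(1)·log₂(Q(1)/P(1)) = 0.5094·log₂(0.5094/0.0847) = 1.31851
  Q(2)·log₂(Q(2)/P(2)) = 0.4906·log₂(0.4906/0.9153) = -0.44139

D_KL(Q||P) = 1.31851 - 0.44139 = 0.87712 ≈ 0.8771 bits

These are NOT equal (difference: 0.2728 bits). KL divergence is asymmetric: D_KL(P||Q) ≠ D_KL(Q||P) in general.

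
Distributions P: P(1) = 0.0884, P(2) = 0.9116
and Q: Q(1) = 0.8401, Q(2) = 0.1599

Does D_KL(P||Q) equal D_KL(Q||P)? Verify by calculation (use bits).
D_KL(P||Q) = 2.0021 bits, D_KL(Q||P) = 2.3275 bits. No — D_KL(P||Q) ≠ D_KL(Q||P) for this pair.

D_KL(P||Q) = Σ P(x) log₂(P(x)/Q(x))

Computing term by term:
  P(1)·log₂(P(1)/Q(1)) = 0.0884·log₂(0.0884/0.8401) = -0.28716
  P(2)·log₂(P(2)/Q(2)) = 0.9116·log₂(0.9116/0.1599) = 2.28924

D_KL(P||Q) = -0.28716 + 2.28924 = 2.00208 ≈ 2.0021 bits

D_KL(Q||P) = Σ Q(x) log₂(Q(x)/P(x))

Computing term by term:
  Q(1)·log₂(Q(1)/P(1)) = 0.8401·log₂(0.8401/0.0884) = 2.72902
  Q(2)·log₂(Q(2)/P(2)) = 0.1599·log₂(0.1599/0.9116) = -0.40155

D_KL(Q||P) = 2.72902 - 0.40155 = 2.32747 ≈ 2.3275 bits

These are NOT equal (difference: 0.3254 bits). KL divergence is asymmetric: D_KL(P||Q) ≠ D_KL(Q||P) in general.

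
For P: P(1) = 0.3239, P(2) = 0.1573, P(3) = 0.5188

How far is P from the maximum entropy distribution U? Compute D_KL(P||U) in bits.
0.1473 bits

U(i) = 1/3 for all i

D_KL(P||U) = Σ P(x) log₂(P(x) / (1/3))
           = Σ P(x) log₂(P(x)) + log₂(3)
           = log₂(3) - H(P)

H(P) = -Σ P(x) log₂(P(x)):
  -P(1)·log₂(P(1)) = -(0.3239)·log₂(0.3239) = 0.52678
  -P(2)·log₂(P(2)) = -(0.1573)·log₂(0.1573) = 0.41974
  -P(3)·log₂(P(3)) = -(0.5188)·log₂(0.5188) = 0.49117
H(P) = 0.52678 + 0.41974 + 0.49117 = 1.43769 bits

log₂(3) = 1.58496 bits

D_KL(P||U) = 1.58496 - 1.43769 = 0.14727 ≈ 0.1473 bits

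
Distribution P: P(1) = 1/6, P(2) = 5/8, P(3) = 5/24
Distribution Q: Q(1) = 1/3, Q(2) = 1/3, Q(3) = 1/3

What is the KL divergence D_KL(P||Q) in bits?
0.2589 bits

D_KL(P||Q) = Σ P(x) log₂(P(x)/Q(x))

Computing term by term:
  P(1)·log₂(P(1)/Q(1)) = (1/6)·log₂((1/6)/(1/3)) = -0.16667
  P(2)·log₂(P(2)/Q(2)) = (5/8)·log₂((5/8)/(1/3)) = 0.56681
  P(3)·log₂(P(3)/Q(3)) = (5/24)·log₂((5/24)/(1/3)) = -0.14126

D_KL(P||Q) = -0.16667 + 0.56681 - 0.14126 = 0.25888 ≈ 0.2589 bits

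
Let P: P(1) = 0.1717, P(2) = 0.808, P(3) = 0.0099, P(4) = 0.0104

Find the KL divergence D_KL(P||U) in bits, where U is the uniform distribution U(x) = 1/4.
1.1806 bits

U(i) = 1/4 for all i

D_KL(P||U) = Σ P(x) log₂(P(x) / (1/4))
           = Σ P(x) log₂(P(x)) + log₂(4)
           = log₂(4) - H(P)

H(P) = -Σ P(x) log₂(P(x)):
  -P(1)·log₂(P(1)) = -(0.1717)·log₂(0.1717) = 0.43647
  -P(2)·log₂(P(2)) = -(0.808)·log₂(0.808) = 0.24852
  -P(3)·log₂(P(3)) = -(0.0099)·log₂(0.0099) = 0.06592
  -P(4)·log₂(P(4)) = -(0.0104)·log₂(0.0104) = 0.06851
H(P) = 0.43647 + 0.24852 + 0.06592 + 0.06851 = 0.81942 bits

log₂(4) = 2.00000 bits

D_KL(P||U) = 2.00000 - 0.81942 = 1.18058 ≈ 1.1806 bits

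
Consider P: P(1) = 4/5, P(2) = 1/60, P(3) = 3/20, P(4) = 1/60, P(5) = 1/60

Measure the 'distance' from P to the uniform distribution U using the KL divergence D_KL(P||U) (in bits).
1.3585 bits

U(i) = 1/5 for all i

D_KL(P||U) = Σ P(x) log₂(P(x) / (1/5))
           = Σ P(x) log₂(P(x)) + log₂(5)
           = log₂(5) - H(P)

H(P) = -Σ P(x) log₂(P(x)):
  -P(1)·log₂(P(1)) = -(4/5)·log₂(4/5) = 0.25754
  -P(2)·log₂(P(2)) = -(1/60)·log₂(1/60) = 0.09845
  -P(3)·log₂(P(3)) = -(3/20)·log₂(3/20) = 0.41054
  -P(4)·log₂(P(4)) = -(1/60)·log₂(1/60) = 0.09845
  -P(5)·log₂(P(5)) = -(1/60)·log₂(1/60) = 0.09845
H(P) = 0.25754 + 0.09845 + 0.41054 + 0.09845 + 0.09845 = 0.96343 bits

log₂(5) = 2.32193 bits

D_KL(P||U) = 2.32193 - 0.96343 = 1.35850 ≈ 1.3585 bits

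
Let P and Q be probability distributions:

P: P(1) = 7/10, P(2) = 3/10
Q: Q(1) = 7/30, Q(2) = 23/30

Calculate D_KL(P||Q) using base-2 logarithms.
0.7034 bits

D_KL(P||Q) = Σ P(x) log₂(P(x)/Q(x))

Computing term by term:
  P(1)·log₂(P(1)/Q(1)) = (7/10)·log₂((7/10)/(7/30)) = 1.10947
  P(2)·log₂(P(2)/Q(2)) = (3/10)·log₂((3/10)/(23/30)) = -0.40609

D_KL(P||Q) = 1.10947 - 0.40609 = 0.70338 ≈ 0.7034 bits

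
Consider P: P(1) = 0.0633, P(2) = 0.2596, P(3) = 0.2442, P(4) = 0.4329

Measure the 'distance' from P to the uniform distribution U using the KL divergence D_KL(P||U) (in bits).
0.2233 bits

U(i) = 1/4 for all i

D_KL(P||U) = Σ P(x) log₂(P(x) / (1/4))
           = Σ P(x) log₂(P(x)) + log₂(4)
           = log₂(4) - H(P)

H(P) = -Σ P(x) log₂(P(x)):
  -P(1)·log₂(P(1)) = -(0.0633)·log₂(0.0633) = 0.25204
  -P(2)·log₂(P(2)) = -(0.2596)·log₂(0.2596) = 0.50509
  -P(3)·log₂(P(3)) = -(0.2442)·log₂(0.2442) = 0.49667
  -P(4)·log₂(P(4)) = -(0.4329)·log₂(0.4329) = 0.52290
H(P) = 0.25204 + 0.50509 + 0.49667 + 0.52290 = 1.77670 bits

log₂(4) = 2.00000 bits

D_KL(P||U) = 2.00000 - 1.77670 = 0.22330 ≈ 0.2233 bits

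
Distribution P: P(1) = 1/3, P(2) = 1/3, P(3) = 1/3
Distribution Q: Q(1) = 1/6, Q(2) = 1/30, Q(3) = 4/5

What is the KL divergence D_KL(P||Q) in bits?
1.0196 bits

D_KL(P||Q) = Σ P(x) log₂(P(x)/Q(x))

Computing term by term:
  P(1)·log₂(P(1)/Q(1)) = (1/3)·log₂((1/3)/(1/6)) = 0.33333
  P(2)·log₂(P(2)/Q(2)) = (1/3)·log₂((1/3)/(1/30)) = 1.10731
  P(3)·log₂(P(3)/Q(3)) = (1/3)·log₂((1/3)/(4/5)) = -0.42101

D_KL(P||Q) = 0.33333 + 1.10731 - 0.42101 = 1.01963 ≈ 1.0196 bits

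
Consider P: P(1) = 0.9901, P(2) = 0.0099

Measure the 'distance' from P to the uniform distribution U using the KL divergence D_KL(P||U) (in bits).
0.9199 bits

U(i) = 1/2 for all i

D_KL(P||U) = Σ P(x) log₂(P(x) / (1/2))
           = Σ P(x) log₂(P(x)) + log₂(2)
           = log₂(2) - H(P)

H(P) = -Σ P(x) log₂(P(x)):
  -P(1)·log₂(P(1)) = -(0.9901)·log₂(0.9901) = 0.01421
  -P(2)·log₂(P(2)) = -(0.0099)·log₂(0.0099) = 0.06592
H(P) = 0.01421 + 0.06592 = 0.08013 bits

log₂(2) = 1.00000 bits

D_KL(P||U) = 1.00000 - 0.08013 = 0.91987 ≈ 0.9199 bits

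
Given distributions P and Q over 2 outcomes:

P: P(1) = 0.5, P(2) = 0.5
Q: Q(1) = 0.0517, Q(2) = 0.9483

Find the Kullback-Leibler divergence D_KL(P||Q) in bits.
1.1751 bits

D_KL(P||Q) = Σ P(x) log₂(P(x)/Q(x))

Computing term by term:
  P(1)·log₂(P(1)/Q(1)) = 0.5·log₂(0.5/0.0517) = 1.63685
  P(2)·log₂(P(2)/Q(2)) = 0.5·log₂(0.5/0.9483) = -0.46171

D_KL(P||Q) = 1.63685 - 0.46171 = 1.17514 ≈ 1.1751 bits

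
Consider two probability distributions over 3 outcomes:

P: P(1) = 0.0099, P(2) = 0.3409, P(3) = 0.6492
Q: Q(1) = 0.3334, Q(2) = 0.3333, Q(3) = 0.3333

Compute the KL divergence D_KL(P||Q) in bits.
0.5853 bits

D_KL(P||Q) = Σ P(x) log₂(P(x)/Q(x))

Computing term by term:
  P(1)·log₂(P(1)/Q(1)) = 0.0099·log₂(0.0099/0.3334) = -0.05023
  P(2)·log₂(P(2)/Q(2)) = 0.3409·log₂(0.3409/0.3333) = 0.01109
  P(3)·log₂(P(3)/Q(3)) = 0.6492·log₂(0.6492/0.3333) = 0.62443

D_KL(P||Q) = -0.05023 + 0.01109 + 0.62443 = 0.58529 ≈ 0.5853 bits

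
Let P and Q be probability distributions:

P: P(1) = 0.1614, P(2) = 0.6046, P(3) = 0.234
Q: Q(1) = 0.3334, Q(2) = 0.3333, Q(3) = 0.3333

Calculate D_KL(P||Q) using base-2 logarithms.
0.2311 bits

D_KL(P||Q) = Σ P(x) log₂(P(x)/Q(x))

Computing term by term:
  P(1)·log₂(P(1)/Q(1)) = 0.1614·log₂(0.1614/0.3334) = -0.16892
  P(2)·log₂(P(2)/Q(2)) = 0.6046·log₂(0.6046/0.3333) = 0.51945
  P(3)·log₂(P(3)/Q(3)) = 0.234·log₂(0.234/0.3333) = -0.11941

D_KL(P||Q) = -0.16892 + 0.51945 - 0.11941 = 0.23112 ≈ 0.2311 bits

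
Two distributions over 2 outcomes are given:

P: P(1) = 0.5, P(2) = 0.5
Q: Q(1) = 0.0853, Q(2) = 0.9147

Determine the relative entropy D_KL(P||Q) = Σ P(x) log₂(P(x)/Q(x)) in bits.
0.8400 bits

D_KL(P||Q) = Σ P(x) log₂(P(x)/Q(x))

Computing term by term:
  P(1)·log₂(P(1)/Q(1)) = 0.5·log₂(0.5/0.0853) = 1.27566
  P(2)·log₂(P(2)/Q(2)) = 0.5·log₂(0.5/0.9147) = -0.43569

D_KL(P||Q) = 1.27566 - 0.43569 = 0.83997 ≈ 0.8400 bits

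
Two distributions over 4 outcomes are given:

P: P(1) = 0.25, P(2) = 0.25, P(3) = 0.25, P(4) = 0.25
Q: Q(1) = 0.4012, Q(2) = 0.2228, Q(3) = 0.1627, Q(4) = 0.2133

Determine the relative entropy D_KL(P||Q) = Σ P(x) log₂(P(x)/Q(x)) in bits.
0.0831 bits

D_KL(P||Q) = Σ P(x) log₂(P(x)/Q(x))

Computing term by term:
  P(1)·log₂(P(1)/Q(1)) = 0.25·log₂(0.25/0.4012) = -0.17060
  P(2)·log₂(P(2)/Q(2)) = 0.25·log₂(0.25/0.2228) = 0.04154
  P(3)·log₂(P(3)/Q(3)) = 0.25·log₂(0.25/0.1627) = 0.15493
  P(4)·log₂(P(4)/Q(4)) = 0.25·log₂(0.25/0.2133) = 0.05726

D_KL(P||Q) = -0.17060 + 0.04154 + 0.15493 + 0.05726 = 0.08313 ≈ 0.0831 bits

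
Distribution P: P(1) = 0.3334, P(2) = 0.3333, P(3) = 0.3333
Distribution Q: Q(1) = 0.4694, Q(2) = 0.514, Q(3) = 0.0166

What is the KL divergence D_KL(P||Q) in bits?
1.0695 bits

D_KL(P||Q) = Σ P(x) log₂(P(x)/Q(x))

Computing term by term:
  P(1)·log₂(P(1)/Q(1)) = 0.3334·log₂(0.3334/0.4694) = -0.16455
  P(2)·log₂(P(2)/Q(2)) = 0.3333·log₂(0.3333/0.514) = -0.20829
  P(3)·log₂(P(3)/Q(3)) = 0.3333·log₂(0.3333/0.0166) = 1.44238

D_KL(P||Q) = -0.16455 - 0.20829 + 1.44238 = 1.06954 ≈ 1.0695 bits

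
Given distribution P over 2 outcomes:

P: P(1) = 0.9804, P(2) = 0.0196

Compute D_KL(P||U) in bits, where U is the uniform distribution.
0.8608 bits

U(i) = 1/2 for all i

D_KL(P||U) = Σ P(x) log₂(P(x) / (1/2))
           = Σ P(x) log₂(P(x)) + log₂(2)
           = log₂(2) - H(P)

H(P) = -Σ P(x) log₂(P(x)):
  -P(1)·log₂(P(1)) = -(0.9804)·log₂(0.9804) = 0.02800
  -P(2)·log₂(P(2)) = -(0.0196)·log₂(0.0196) = 0.11119
H(P) = 0.02800 + 0.11119 = 0.13919 bits

log₂(2) = 1.00000 bits

D_KL(P||U) = 1.00000 - 0.13919 = 0.86081 ≈ 0.8608 bits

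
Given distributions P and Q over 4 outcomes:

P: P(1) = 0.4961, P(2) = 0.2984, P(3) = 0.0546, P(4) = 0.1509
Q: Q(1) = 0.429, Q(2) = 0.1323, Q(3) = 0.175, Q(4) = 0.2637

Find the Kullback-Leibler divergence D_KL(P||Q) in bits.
0.2409 bits

D_KL(P||Q) = Σ P(x) log₂(P(x)/Q(x))

Computing term by term:
  P(1)·log₂(P(1)/Q(1)) = 0.4961·log₂(0.4961/0.429) = 0.10401
  P(2)·log₂(P(2)/Q(2)) = 0.2984·log₂(0.2984/0.1323) = 0.35015
  P(3)·log₂(P(3)/Q(3)) = 0.0546·log₂(0.0546/0.175) = -0.09175
  P(4)·log₂(P(4)/Q(4)) = 0.1509·log₂(0.1509/0.2637) = -0.12152

D_KL(P||Q) = 0.10401 + 0.35015 - 0.09175 - 0.12152 = 0.24089 ≈ 0.2409 bits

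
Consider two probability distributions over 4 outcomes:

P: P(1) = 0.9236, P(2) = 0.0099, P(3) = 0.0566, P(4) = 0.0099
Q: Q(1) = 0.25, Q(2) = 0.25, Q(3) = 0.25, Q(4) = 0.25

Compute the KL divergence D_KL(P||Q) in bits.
1.5278 bits

D_KL(P||Q) = Σ P(x) log₂(P(x)/Q(x))

Computing term by term:
  P(1)·log₂(P(1)/Q(1)) = 0.9236·log₂(0.9236/0.25) = 1.74130
  P(2)·log₂(P(2)/Q(2)) = 0.0099·log₂(0.0099/0.25) = -0.04612
  P(3)·log₂(P(3)/Q(3)) = 0.0566·log₂(0.0566/0.25) = -0.12130
  P(4)·log₂(P(4)/Q(4)) = 0.0099·log₂(0.0099/0.25) = -0.04612

D_KL(P||Q) = 1.74130 - 0.04612 - 0.12130 - 0.04612 = 1.52776 ≈ 1.5278 bits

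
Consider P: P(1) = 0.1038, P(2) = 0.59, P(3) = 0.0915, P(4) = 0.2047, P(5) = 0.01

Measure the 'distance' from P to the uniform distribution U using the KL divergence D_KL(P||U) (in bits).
0.6830 bits

U(i) = 1/5 for all i

D_KL(P||U) = Σ P(x) log₂(P(x) / (1/5))
           = Σ P(x) log₂(P(x)) + log₂(5)
           = log₂(5) - H(P)

H(P) = -Σ P(x) log₂(P(x)):
  -P(1)·log₂(P(1)) = -(0.1038)·log₂(0.1038) = 0.33923
  -P(2)·log₂(P(2)) = -(0.59)·log₂(0.59) = 0.44912
  -P(3)·log₂(P(3)) = -(0.0915)·log₂(0.0915) = 0.31568
  -P(4)·log₂(P(4)) = -(0.2047)·log₂(0.2047) = 0.46844
  -P(5)·log₂(P(5)) = -(0.01)·log₂(0.01) = 0.06644
H(P) = 0.33923 + 0.44912 + 0.31568 + 0.46844 + 0.06644 = 1.63891 bits

log₂(5) = 2.32193 bits

D_KL(P||U) = 2.32193 - 1.63891 = 0.68302 ≈ 0.6830 bits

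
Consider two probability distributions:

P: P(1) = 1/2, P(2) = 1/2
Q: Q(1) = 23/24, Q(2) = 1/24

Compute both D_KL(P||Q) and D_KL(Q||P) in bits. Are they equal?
D_KL(P||Q) = 1.3232 bits, D_KL(Q||P) = 0.7501 bits. No, they are not equal.

D_KL(P||Q) = Σ P(x) log₂(P(x)/Q(x))

Computing term by term:
  P(1)·log₂(P(1)/Q(1)) = (1/2)·log₂((1/2)/(23/24)) = -0.46930
  P(2)·log₂(P(2)/Q(2)) = (1/2)·log₂((1/2)/(1/24)) = 1.79248

D_KL(P||Q) = -0.46930 + 1.79248 = 1.32318 ≈ 1.3232 bits

D_KL(Q||P) = Σ Q(x) log₂(Q(x)/P(x))

Computing term by term:
  Q(1)·log₂(Q(1)/P(1)) = (23/24)·log₂((23/24)/(1/2)) = 0.89949
  Q(2)·log₂(Q(2)/P(2)) = (1/24)·log₂((1/24)/(1/2)) = -0.14937

D_KL(Q||P) = 0.89949 - 0.14937 = 0.75012 ≈ 0.7501 bits

These are NOT equal (difference: 0.5731 bits). KL divergence is asymmetric: D_KL(P||Q) ≠ D_KL(Q||P) in general.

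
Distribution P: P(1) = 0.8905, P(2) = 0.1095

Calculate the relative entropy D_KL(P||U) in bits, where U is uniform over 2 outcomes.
0.5016 bits

U(i) = 1/2 for all i

D_KL(P||U) = Σ P(x) log₂(P(x) / (1/2))
           = Σ P(x) log₂(P(x)) + log₂(2)
           = log₂(2) - H(P)

H(P) = -Σ P(x) log₂(P(x)):
  -P(1)·log₂(P(1)) = -(0.8905)·log₂(0.8905) = 0.14899
  -P(2)·log₂(P(2)) = -(0.1095)·log₂(0.1095) = 0.34941
H(P) = 0.14899 + 0.34941 = 0.49840 bits

log₂(2) = 1.00000 bits

D_KL(P||U) = 1.00000 - 0.49840 = 0.50160 ≈ 0.5016 bits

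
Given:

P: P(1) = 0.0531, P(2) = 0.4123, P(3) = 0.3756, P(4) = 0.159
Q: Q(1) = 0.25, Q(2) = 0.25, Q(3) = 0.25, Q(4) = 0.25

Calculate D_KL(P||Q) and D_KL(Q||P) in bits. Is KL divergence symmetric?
D_KL(P||Q) = 0.2957 bits, D_KL(Q||P) = 0.3948 bits. No, KL divergence is not symmetric.

D_KL(P||Q) = Σ P(x) log₂(P(x)/Q(x))

Computing term by term:
  P(1)·log₂(P(1)/Q(1)) = 0.0531·log₂(0.0531/0.25) = -0.11869
  P(2)·log₂(P(2)/Q(2)) = 0.4123·log₂(0.4123/0.25) = 0.29758
  P(3)·log₂(P(3)/Q(3)) = 0.3756·log₂(0.3756/0.25) = 0.22058
  P(4)·log₂(P(4)/Q(4)) = 0.159·log₂(0.159/0.25) = -0.10381

D_KL(P||Q) = -0.11869 + 0.29758 + 0.22058 - 0.10381 = 0.29566 ≈ 0.2957 bits

D_KL(Q||P) = Σ Q(x) log₂(Q(x)/P(x))

Computing term by term:
  Q(1)·log₂(Q(1)/P(1)) = 0.25·log₂(0.25/0.0531) = 0.55879
  Q(2)·log₂(Q(2)/P(2)) = 0.25·log₂(0.25/0.4123) = -0.18044
  Q(3)·log₂(Q(3)/P(3)) = 0.25·log₂(0.25/0.3756) = -0.14682
  Q(4)·log₂(Q(4)/P(4)) = 0.25·log₂(0.25/0.159) = 0.16323

D_KL(Q||P) = 0.55879 - 0.18044 - 0.14682 + 0.16323 = 0.39476 ≈ 0.3948 bits

These are NOT equal (difference: 0.0991 bits). KL divergence is asymmetric: D_KL(P||Q) ≠ D_KL(Q||P) in general.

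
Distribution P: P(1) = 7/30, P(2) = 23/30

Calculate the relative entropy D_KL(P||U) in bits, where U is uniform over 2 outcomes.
0.2162 bits

U(i) = 1/2 for all i

D_KL(P||U) = Σ P(x) log₂(P(x) / (1/2))
           = Σ P(x) log₂(P(x)) + log₂(2)
           = log₂(2) - H(P)

H(P) = -Σ P(x) log₂(P(x)):
  -P(1)·log₂(P(1)) = -(7/30)·log₂(7/30) = 0.48989
  -P(2)·log₂(P(2)) = -(23/30)·log₂(23/30) = 0.29389
H(P) = 0.48989 + 0.29389 = 0.78378 bits

log₂(2) = 1.00000 bits

D_KL(P||U) = 1.00000 - 0.78378 = 0.21622 ≈ 0.2162 bits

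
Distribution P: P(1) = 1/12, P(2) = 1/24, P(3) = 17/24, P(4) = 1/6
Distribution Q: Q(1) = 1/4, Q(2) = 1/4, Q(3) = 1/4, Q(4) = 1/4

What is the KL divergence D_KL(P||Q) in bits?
0.7270 bits

D_KL(P||Q) = Σ P(x) log₂(P(x)/Q(x))

Computing term by term:
  P(1)·log₂(P(1)/Q(1)) = (1/12)·log₂((1/12)/(1/4)) = -0.13208
  P(2)·log₂(P(2)/Q(2)) = (1/24)·log₂((1/24)/(1/4)) = -0.10771
  P(3)·log₂(P(3)/Q(3)) = (17/24)·log₂((17/24)/(1/4)) = 1.06427
  P(4)·log₂(P(4)/Q(4)) = (1/6)·log₂((1/6)/(1/4)) = -0.09749

D_KL(P||Q) = -0.13208 - 0.10771 + 1.06427 - 0.09749 = 0.72699 ≈ 0.7270 bits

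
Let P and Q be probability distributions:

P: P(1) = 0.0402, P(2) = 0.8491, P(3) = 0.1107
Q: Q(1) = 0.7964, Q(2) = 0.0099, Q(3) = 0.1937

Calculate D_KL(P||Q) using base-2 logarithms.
5.1907 bits

D_KL(P||Q) = Σ P(x) log₂(P(x)/Q(x))

Computing term by term:
  P(1)·log₂(P(1)/Q(1)) = 0.0402·log₂(0.0402/0.7964) = -0.17319
  P(2)·log₂(P(2)/Q(2)) = 0.8491·log₂(0.8491/0.0099) = 5.45323
  P(3)·log₂(P(3)/Q(3)) = 0.1107·log₂(0.1107/0.1937) = -0.08935

D_KL(P||Q) = -0.17319 + 5.45323 - 0.08935 = 5.19069 ≈ 5.1907 bits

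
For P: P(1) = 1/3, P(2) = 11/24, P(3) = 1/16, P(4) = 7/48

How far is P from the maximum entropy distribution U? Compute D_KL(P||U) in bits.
0.3007 bits

U(i) = 1/4 for all i

D_KL(P||U) = Σ P(x) log₂(P(x) / (1/4))
           = Σ P(x) log₂(P(x)) + log₂(4)
           = log₂(4) - H(P)

H(P) = -Σ P(x) log₂(P(x)):
  -P(1)·log₂(P(1)) = -(1/3)·log₂(1/3) = 0.52832
  -P(2)·log₂(P(2)) = -(11/24)·log₂(11/24) = 0.51587
  -P(3)·log₂(P(3)) = -(1/16)·log₂(1/16) = 0.25000
  -P(4)·log₂(P(4)) = -(7/48)·log₂(7/48) = 0.40507
H(P) = 0.52832 + 0.51587 + 0.25000 + 0.40507 = 1.69926 bits

log₂(4) = 2.00000 bits

D_KL(P||U) = 2.00000 - 1.69926 = 0.30074 ≈ 0.3007 bits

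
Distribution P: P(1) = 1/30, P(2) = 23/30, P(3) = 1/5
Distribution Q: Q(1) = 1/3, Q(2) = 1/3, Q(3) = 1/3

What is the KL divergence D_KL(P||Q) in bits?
0.6631 bits

D_KL(P||Q) = Σ P(x) log₂(P(x)/Q(x))

Computing term by term:
  P(1)·log₂(P(1)/Q(1)) = (1/30)·log₂((1/30)/(1/3)) = -0.11073
  P(2)·log₂(P(2)/Q(2)) = (23/30)·log₂((23/30)/(1/3)) = 0.92125
  P(3)·log₂(P(3)/Q(3)) = (1/5)·log₂((1/5)/(1/3)) = -0.14739

D_KL(P||Q) = -0.11073 + 0.92125 - 0.14739 = 0.66313 ≈ 0.6631 bits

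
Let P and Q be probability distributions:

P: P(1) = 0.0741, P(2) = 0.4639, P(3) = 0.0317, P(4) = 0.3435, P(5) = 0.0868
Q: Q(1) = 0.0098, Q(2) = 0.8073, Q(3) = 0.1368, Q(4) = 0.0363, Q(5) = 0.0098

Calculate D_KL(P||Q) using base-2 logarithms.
1.1655 bits

D_KL(P||Q) = Σ P(x) log₂(P(x)/Q(x))

Computing term by term:
  P(1)·log₂(P(1)/Q(1)) = 0.0741·log₂(0.0741/0.0098) = 0.21627
  P(2)·log₂(P(2)/Q(2)) = 0.4639·log₂(0.4639/0.8073) = -0.37079
  P(3)·log₂(P(3)/Q(3)) = 0.0317·log₂(0.0317/0.1368) = -0.06687
  P(4)·log₂(P(4)/Q(4)) = 0.3435·log₂(0.3435/0.0363) = 1.11372
  P(5)·log₂(P(5)/Q(5)) = 0.0868·log₂(0.0868/0.0098) = 0.27315

D_KL(P||Q) = 0.21627 - 0.37079 - 0.06687 + 1.11372 + 0.27315 = 1.16548 ≈ 1.1655 bits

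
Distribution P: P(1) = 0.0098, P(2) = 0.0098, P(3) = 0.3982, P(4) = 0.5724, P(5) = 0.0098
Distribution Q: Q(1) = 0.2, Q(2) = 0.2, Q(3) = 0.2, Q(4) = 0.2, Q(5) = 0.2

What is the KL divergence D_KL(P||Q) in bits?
1.1360 bits

D_KL(P||Q) = Σ P(x) log₂(P(x)/Q(x))

Computing term by term:
  P(1)·log₂(P(1)/Q(1)) = 0.0098·log₂(0.0098/0.2) = -0.04264
  P(2)·log₂(P(2)/Q(2)) = 0.0098·log₂(0.0098/0.2) = -0.04264
  P(3)·log₂(P(3)/Q(3)) = 0.3982·log₂(0.3982/0.2) = 0.39561
  P(4)·log₂(P(4)/Q(4)) = 0.5724·log₂(0.5724/0.2) = 0.86834
  P(5)·log₂(P(5)/Q(5)) = 0.0098·log₂(0.0098/0.2) = -0.04264

D_KL(P||Q) = -0.04264 - 0.04264 + 0.39561 + 0.86834 - 0.04264 = 1.13603 ≈ 1.1360 bits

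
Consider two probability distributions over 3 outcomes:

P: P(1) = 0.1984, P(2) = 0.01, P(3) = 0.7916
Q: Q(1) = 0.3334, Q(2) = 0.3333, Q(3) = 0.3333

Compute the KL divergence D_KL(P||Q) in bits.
0.7887 bits

D_KL(P||Q) = Σ P(x) log₂(P(x)/Q(x))

Computing term by term:
  P(1)·log₂(P(1)/Q(1)) = 0.1984·log₂(0.1984/0.3334) = -0.14857
  P(2)·log₂(P(2)/Q(2)) = 0.01·log₂(0.01/0.3333) = -0.05059
  P(3)·log₂(P(3)/Q(3)) = 0.7916·log₂(0.7916/0.3333) = 0.98788

D_KL(P||Q) = -0.14857 - 0.05059 + 0.98788 = 0.78872 ≈ 0.7887 bits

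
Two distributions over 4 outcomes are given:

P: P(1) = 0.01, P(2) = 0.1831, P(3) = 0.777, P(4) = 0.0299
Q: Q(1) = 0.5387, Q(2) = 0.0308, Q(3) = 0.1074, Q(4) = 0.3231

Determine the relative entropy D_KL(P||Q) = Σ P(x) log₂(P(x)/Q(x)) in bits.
2.5290 bits

D_KL(P||Q) = Σ P(x) log₂(P(x)/Q(x))

Computing term by term:
  P(1)·log₂(P(1)/Q(1)) = 0.01·log₂(0.01/0.5387) = -0.05751
  P(2)·log₂(P(2)/Q(2)) = 0.1831·log₂(0.1831/0.0308) = 0.47087
  P(3)·log₂(P(3)/Q(3)) = 0.777·log₂(0.777/0.1074) = 2.21827
  P(4)·log₂(P(4)/Q(4)) = 0.0299·log₂(0.0299/0.3231) = -0.10267

D_KL(P||Q) = -0.05751 + 0.47087 + 2.21827 - 0.10267 = 2.52896 ≈ 2.5290 bits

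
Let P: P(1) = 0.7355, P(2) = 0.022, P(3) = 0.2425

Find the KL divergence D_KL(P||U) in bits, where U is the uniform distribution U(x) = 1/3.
0.6422 bits

U(i) = 1/3 for all i

D_KL(P||U) = Σ P(x) log₂(P(x) / (1/3))
           = Σ P(x) log₂(P(x)) + log₂(3)
           = log₂(3) - H(P)

H(P) = -Σ P(x) log₂(P(x)):
  -P(1)·log₂(P(1)) = -(0.7355)·log₂(0.7355) = 0.32598
  -P(2)·log₂(P(2)) = -(0.022)·log₂(0.022) = 0.12114
  -P(3)·log₂(P(3)) = -(0.2425)·log₂(0.2425) = 0.49566
H(P) = 0.32598 + 0.12114 + 0.49566 = 0.94278 bits

log₂(3) = 1.58496 bits

D_KL(P||U) = 1.58496 - 0.94278 = 0.64218 ≈ 0.6422 bits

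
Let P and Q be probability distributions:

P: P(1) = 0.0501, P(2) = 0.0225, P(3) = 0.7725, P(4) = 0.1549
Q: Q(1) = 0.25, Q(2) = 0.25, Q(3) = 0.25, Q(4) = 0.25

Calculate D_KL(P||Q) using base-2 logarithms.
0.9560 bits

D_KL(P||Q) = Σ P(x) log₂(P(x)/Q(x))

Computing term by term:
  P(1)·log₂(P(1)/Q(1)) = 0.0501·log₂(0.0501/0.25) = -0.11618
  P(2)·log₂(P(2)/Q(2)) = 0.0225·log₂(0.0225/0.25) = -0.07816
  P(3)·log₂(P(3)/Q(3)) = 0.7725·log₂(0.7725/0.25) = 1.25733
  P(4)·log₂(P(4)/Q(4)) = 0.1549·log₂(0.1549/0.25) = -0.10697

D_KL(P||Q) = -0.11618 - 0.07816 + 1.25733 - 0.10697 = 0.95602 ≈ 0.9560 bits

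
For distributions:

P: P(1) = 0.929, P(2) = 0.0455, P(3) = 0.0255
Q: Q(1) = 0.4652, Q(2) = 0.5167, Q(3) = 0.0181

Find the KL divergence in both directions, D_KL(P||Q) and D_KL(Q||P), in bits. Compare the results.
D_KL(P||Q) = 0.7801 bits, D_KL(Q||P) = 1.3381 bits. D_KL(Q||P) is larger than D_KL(P||Q) by 0.5580 bits; the two directions differ.

D_KL(P||Q) = Σ P(x) log₂(P(x)/Q(x))

Computing term by term:
  P(1)·log₂(P(1)/Q(1)) = 0.929·log₂(0.929/0.4652) = 0.92698
  P(2)·log₂(P(2)/Q(2)) = 0.0455·log₂(0.0455/0.5167) = -0.15950
  P(3)·log₂(P(3)/Q(3)) = 0.0255·log₂(0.0255/0.0181) = 0.01261

D_KL(P||Q) = 0.92698 - 0.15950 + 0.01261 = 0.78009 ≈ 0.7801 bits

D_KL(Q||P) = Σ Q(x) log₂(Q(x)/P(x))

Computing term by term:
  Q(1)·log₂(Q(1)/P(1)) = 0.4652·log₂(0.4652/0.929) = -0.46419
  Q(2)·log₂(Q(2)/P(2)) = 0.5167·log₂(0.5167/0.0455) = 1.81123
  Q(3)·log₂(Q(3)/P(3)) = 0.0181·log₂(0.0181/0.0255) = -0.00895

D_KL(Q||P) = -0.46419 + 1.81123 - 0.00895 = 1.33809 ≈ 1.3381 bits

These are NOT equal (difference: 0.5580 bits). KL divergence is asymmetric: D_KL(P||Q) ≠ D_KL(Q||P) in general.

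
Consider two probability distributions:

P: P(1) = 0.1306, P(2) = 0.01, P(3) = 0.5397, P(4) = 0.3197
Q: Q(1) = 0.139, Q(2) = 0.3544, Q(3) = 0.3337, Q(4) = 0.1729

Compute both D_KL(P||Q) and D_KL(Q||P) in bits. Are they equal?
D_KL(P||Q) = 0.5946 bits, D_KL(Q||P) = 1.4519 bits. No, they are not equal.

D_KL(P||Q) = Σ P(x) log₂(P(x)/Q(x))

Computing term by term:
  P(1)·log₂(P(1)/Q(1)) = 0.1306·log₂(0.1306/0.139) = -0.01174
  P(2)·log₂(P(2)/Q(2)) = 0.01·log₂(0.01/0.3544) = -0.05147
  P(3)·log₂(P(3)/Q(3)) = 0.5397·log₂(0.5397/0.3337) = 0.37434
  P(4)·log₂(P(4)/Q(4)) = 0.3197·log₂(0.3197/0.1729) = 0.28350

D_KL(P||Q) = -0.01174 - 0.05147 + 0.37434 + 0.28350 = 0.59463 ≈ 0.5946 bits

D_KL(Q||P) = Σ Q(x) log₂(Q(x)/P(x))

Computing term by term:
  Q(1)·log₂(Q(1)/P(1)) = 0.139·log₂(0.139/0.1306) = 0.01250
  Q(2)·log₂(Q(2)/P(2)) = 0.3544·log₂(0.3544/0.01) = 1.82421
  Q(3)·log₂(Q(3)/P(3)) = 0.3337·log₂(0.3337/0.5397) = -0.23146
  Q(4)·log₂(Q(4)/P(4)) = 0.1729·log₂(0.1729/0.3197) = -0.15332

D_KL(Q||P) = 0.01250 + 1.82421 - 0.23146 - 0.15332 = 1.45193 ≈ 1.4519 bits

These are NOT equal (difference: 0.8573 bits). KL divergence is asymmetric: D_KL(P||Q) ≠ D_KL(Q||P) in general.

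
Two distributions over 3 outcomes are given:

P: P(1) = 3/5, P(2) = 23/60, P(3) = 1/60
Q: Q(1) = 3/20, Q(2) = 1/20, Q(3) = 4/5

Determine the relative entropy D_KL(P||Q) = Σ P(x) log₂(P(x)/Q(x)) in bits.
2.2334 bits

D_KL(P||Q) = Σ P(x) log₂(P(x)/Q(x))

Computing term by term:
  P(1)·log₂(P(1)/Q(1)) = (3/5)·log₂((3/5)/(3/20)) = 1.20000
  P(2)·log₂(P(2)/Q(2)) = (23/60)·log₂((23/60)/(1/20)) = 1.12646
  P(3)·log₂(P(3)/Q(3)) = (1/60)·log₂((1/60)/(4/5)) = -0.09308

D_KL(P||Q) = 1.20000 + 1.12646 - 0.09308 = 2.23338 ≈ 2.2334 bits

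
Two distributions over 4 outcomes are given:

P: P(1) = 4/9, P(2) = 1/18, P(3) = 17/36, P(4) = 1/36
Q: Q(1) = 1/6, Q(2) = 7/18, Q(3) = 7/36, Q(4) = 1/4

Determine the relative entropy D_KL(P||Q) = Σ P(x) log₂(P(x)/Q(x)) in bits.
0.9894 bits

D_KL(P||Q) = Σ P(x) log₂(P(x)/Q(x))

Computing term by term:
  P(1)·log₂(P(1)/Q(1)) = (4/9)·log₂((4/9)/(1/6)) = 0.62891
  P(2)·log₂(P(2)/Q(2)) = (1/18)·log₂((1/18)/(7/18)) = -0.15596
  P(3)·log₂(P(3)/Q(3)) = (17/36)·log₂((17/36)/(7/36)) = 0.60450
  P(4)·log₂(P(4)/Q(4)) = (1/36)·log₂((1/36)/(1/4)) = -0.08805

D_KL(P||Q) = 0.62891 - 0.15596 + 0.60450 - 0.08805 = 0.98940 ≈ 0.9894 bits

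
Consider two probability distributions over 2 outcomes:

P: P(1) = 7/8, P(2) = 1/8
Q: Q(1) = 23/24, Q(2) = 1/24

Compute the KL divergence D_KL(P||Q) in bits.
0.0833 bits

D_KL(P||Q) = Σ P(x) log₂(P(x)/Q(x))

Computing term by term:
  P(1)·log₂(P(1)/Q(1)) = (7/8)·log₂((7/8)/(23/24)) = -0.11484
  P(2)·log₂(P(2)/Q(2)) = (1/8)·log₂((1/8)/(1/24)) = 0.19812

D_KL(P||Q) = -0.11484 + 0.19812 = 0.08328 ≈ 0.0833 bits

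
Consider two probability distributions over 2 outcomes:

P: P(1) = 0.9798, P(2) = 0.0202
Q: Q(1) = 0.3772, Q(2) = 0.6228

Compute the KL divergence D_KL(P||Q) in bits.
1.2494 bits

D_KL(P||Q) = Σ P(x) log₂(P(x)/Q(x))

Computing term by term:
  P(1)·log₂(P(1)/Q(1)) = 0.9798·log₂(0.9798/0.3772) = 1.34934
  P(2)·log₂(P(2)/Q(2)) = 0.0202·log₂(0.0202/0.6228) = -0.09992

D_KL(P||Q) = 1.34934 - 0.09992 = 1.24942 ≈ 1.2494 bits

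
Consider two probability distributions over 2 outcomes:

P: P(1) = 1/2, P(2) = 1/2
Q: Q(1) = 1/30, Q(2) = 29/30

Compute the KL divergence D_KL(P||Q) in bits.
1.4779 bits

D_KL(P||Q) = Σ P(x) log₂(P(x)/Q(x))

Computing term by term:
  P(1)·log₂(P(1)/Q(1)) = (1/2)·log₂((1/2)/(1/30)) = 1.95345
  P(2)·log₂(P(2)/Q(2)) = (1/2)·log₂((1/2)/(29/30)) = -0.47555

D_KL(P||Q) = 1.95345 - 0.47555 = 1.47790 ≈ 1.4779 bits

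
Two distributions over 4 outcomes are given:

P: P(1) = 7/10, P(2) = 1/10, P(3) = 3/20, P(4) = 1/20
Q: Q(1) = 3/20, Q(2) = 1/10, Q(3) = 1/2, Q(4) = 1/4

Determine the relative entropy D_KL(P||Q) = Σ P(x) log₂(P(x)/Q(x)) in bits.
1.1790 bits

D_KL(P||Q) = Σ P(x) log₂(P(x)/Q(x))

Computing term by term:
  P(1)·log₂(P(1)/Q(1)) = (7/10)·log₂((7/10)/(3/20)) = 1.55567
  P(2)·log₂(P(2)/Q(2)) = (1/10)·log₂((1/10)/(1/10)) = 0.00000
  P(3)·log₂(P(3)/Q(3)) = (3/20)·log₂((3/20)/(1/2)) = -0.26054
  P(4)·log₂(P(4)/Q(4)) = (1/20)·log₂((1/20)/(1/4)) = -0.11610

D_KL(P||Q) = 1.55567 + 0.00000 - 0.26054 - 0.11610 = 1.17903 ≈ 1.1790 bits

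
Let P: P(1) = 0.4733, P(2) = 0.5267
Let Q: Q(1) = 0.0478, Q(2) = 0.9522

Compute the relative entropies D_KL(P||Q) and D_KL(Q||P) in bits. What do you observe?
D_KL(P||Q) = 1.1156 bits, D_KL(Q||P) = 0.6553 bits. The two directions give different values (D_KL(P||Q) exceeds D_KL(Q||P) by 0.4603 bits): KL divergence is asymmetric.

D_KL(P||Q) = Σ P(x) log₂(P(x)/Q(x))

Computing term by term:
  P(1)·log₂(P(1)/Q(1)) = 0.4733·log₂(0.4733/0.0478) = 1.56552
  P(2)·log₂(P(2)/Q(2)) = 0.5267·log₂(0.5267/0.9522) = -0.44995

D_KL(P||Q) = 1.56552 - 0.44995 = 1.11557 ≈ 1.1156 bits

D_KL(Q||P) = Σ Q(x) log₂(Q(x)/P(x))

Computing term by term:
  Q(1)·log₂(Q(1)/P(1)) = 0.0478·log₂(0.0478/0.4733) = -0.15811
  Q(2)·log₂(Q(2)/P(2)) = 0.9522·log₂(0.9522/0.5267) = 0.81345

D_KL(Q||P) = -0.15811 + 0.81345 = 0.65534 ≈ 0.6553 bits

These are NOT equal (difference: 0.4603 bits). KL divergence is asymmetric: D_KL(P||Q) ≠ D_KL(Q||P) in general.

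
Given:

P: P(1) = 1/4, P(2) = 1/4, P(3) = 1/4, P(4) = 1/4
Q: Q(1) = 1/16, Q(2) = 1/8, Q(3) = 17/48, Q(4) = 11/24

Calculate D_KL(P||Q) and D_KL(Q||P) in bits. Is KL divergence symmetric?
D_KL(P||Q) = 0.4058 bits, D_KL(Q||P) = 0.3288 bits. No, KL divergence is not symmetric.

D_KL(P||Q) = Σ P(x) log₂(P(x)/Q(x))

Computing term by term:
  P(1)·log₂(P(1)/Q(1)) = (1/4)·log₂((1/4)/(1/16)) = 0.50000
  P(2)·log₂(P(2)/Q(2)) = (1/4)·log₂((1/4)/(1/8)) = 0.25000
  P(3)·log₂(P(3)/Q(3)) = (1/4)·log₂((1/4)/(17/48)) = -0.12563
  P(4)·log₂(P(4)/Q(4)) = (1/4)·log₂((1/4)/(11/24)) = -0.21862

D_KL(P||Q) = 0.50000 + 0.25000 - 0.12563 - 0.21862 = 0.40575 ≈ 0.4058 bits

D_KL(Q||P) = Σ Q(x) log₂(Q(x)/P(x))

Computing term by term:
  Q(1)·log₂(Q(1)/P(1)) = (1/16)·log₂((1/16)/(1/4)) = -0.12500
  Q(2)·log₂(Q(2)/P(2)) = (1/8)·log₂((1/8)/(1/4)) = -0.12500
  Q(3)·log₂(Q(3)/P(3)) = (17/48)·log₂((17/48)/(1/4)) = 0.17797
  Q(4)·log₂(Q(4)/P(4)) = (11/24)·log₂((11/24)/(1/4)) = 0.40080

D_KL(Q||P) = -0.12500 - 0.12500 + 0.17797 + 0.40080 = 0.32877 ≈ 0.3288 bits

These are NOT equal (difference: 0.0770 bits). KL divergence is asymmetric: D_KL(P||Q) ≠ D_KL(Q||P) in general.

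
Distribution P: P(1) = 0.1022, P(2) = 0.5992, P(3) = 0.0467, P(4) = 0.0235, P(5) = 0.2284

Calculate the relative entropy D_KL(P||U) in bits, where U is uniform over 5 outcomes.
0.7227 bits

U(i) = 1/5 for all i

D_KL(P||U) = Σ P(x) log₂(P(x) / (1/5))
           = Σ P(x) log₂(P(x)) + log₂(5)
           = log₂(5) - H(P)

H(P) = -Σ P(x) log₂(P(x)):
  -P(1)·log₂(P(1)) = -(0.1022)·log₂(0.1022) = 0.33629
  -P(2)·log₂(P(2)) = -(0.5992)·log₂(0.5992) = 0.44274
  -P(3)·log₂(P(3)) = -(0.0467)·log₂(0.0467) = 0.20643
  -P(4)·log₂(P(4)) = -(0.0235)·log₂(0.0235) = 0.12716
  -P(5)·log₂(P(5)) = -(0.2284)·log₂(0.2284) = 0.48658
H(P) = 0.33629 + 0.44274 + 0.20643 + 0.12716 + 0.48658 = 1.59920 bits

log₂(5) = 2.32193 bits

D_KL(P||U) = 2.32193 - 1.59920 = 0.72273 ≈ 0.7227 bits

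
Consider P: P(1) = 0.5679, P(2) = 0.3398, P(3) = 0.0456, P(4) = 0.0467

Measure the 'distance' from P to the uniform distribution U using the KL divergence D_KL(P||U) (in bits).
0.5977 bits

U(i) = 1/4 for all i

D_KL(P||U) = Σ P(x) log₂(P(x) / (1/4))
           = Σ P(x) log₂(P(x)) + log₂(4)
           = log₂(4) - H(P)

H(P) = -Σ P(x) log₂(P(x)):
  -P(1)·log₂(P(1)) = -(0.5679)·log₂(0.5679) = 0.46357
  -P(2)·log₂(P(2)) = -(0.3398)·log₂(0.3398) = 0.52915
  -P(3)·log₂(P(3)) = -(0.0456)·log₂(0.0456) = 0.20314
  -P(4)·log₂(P(4)) = -(0.0467)·log₂(0.0467) = 0.20643
H(P) = 0.46357 + 0.52915 + 0.20314 + 0.20643 = 1.40229 bits

log₂(4) = 2.00000 bits

D_KL(P||U) = 2.00000 - 1.40229 = 0.59771 ≈ 0.5977 bits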